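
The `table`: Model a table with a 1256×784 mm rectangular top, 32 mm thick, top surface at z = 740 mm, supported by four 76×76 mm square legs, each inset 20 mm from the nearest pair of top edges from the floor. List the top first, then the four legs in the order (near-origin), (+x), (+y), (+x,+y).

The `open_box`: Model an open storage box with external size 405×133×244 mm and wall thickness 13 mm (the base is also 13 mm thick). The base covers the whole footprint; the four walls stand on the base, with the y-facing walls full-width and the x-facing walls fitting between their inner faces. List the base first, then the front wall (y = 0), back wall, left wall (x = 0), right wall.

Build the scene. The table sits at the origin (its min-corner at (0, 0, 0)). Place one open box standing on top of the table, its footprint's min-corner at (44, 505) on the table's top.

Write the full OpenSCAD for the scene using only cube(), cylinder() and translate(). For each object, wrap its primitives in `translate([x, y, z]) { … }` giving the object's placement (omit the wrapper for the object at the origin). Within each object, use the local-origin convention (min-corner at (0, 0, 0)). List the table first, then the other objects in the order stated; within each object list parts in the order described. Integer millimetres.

translate([0, 0, 708]) cube([1256, 784, 32]);
translate([20, 20, 0]) cube([76, 76, 708]);
translate([1160, 20, 0]) cube([76, 76, 708]);
translate([20, 688, 0]) cube([76, 76, 708]);
translate([1160, 688, 0]) cube([76, 76, 708]);
translate([44, 505, 740]) {
  cube([405, 133, 13]);
  translate([0, 0, 13]) cube([405, 13, 231]);
  translate([0, 120, 13]) cube([405, 13, 231]);
  translate([0, 13, 13]) cube([13, 107, 231]);
  translate([392, 13, 13]) cube([13, 107, 231]);
}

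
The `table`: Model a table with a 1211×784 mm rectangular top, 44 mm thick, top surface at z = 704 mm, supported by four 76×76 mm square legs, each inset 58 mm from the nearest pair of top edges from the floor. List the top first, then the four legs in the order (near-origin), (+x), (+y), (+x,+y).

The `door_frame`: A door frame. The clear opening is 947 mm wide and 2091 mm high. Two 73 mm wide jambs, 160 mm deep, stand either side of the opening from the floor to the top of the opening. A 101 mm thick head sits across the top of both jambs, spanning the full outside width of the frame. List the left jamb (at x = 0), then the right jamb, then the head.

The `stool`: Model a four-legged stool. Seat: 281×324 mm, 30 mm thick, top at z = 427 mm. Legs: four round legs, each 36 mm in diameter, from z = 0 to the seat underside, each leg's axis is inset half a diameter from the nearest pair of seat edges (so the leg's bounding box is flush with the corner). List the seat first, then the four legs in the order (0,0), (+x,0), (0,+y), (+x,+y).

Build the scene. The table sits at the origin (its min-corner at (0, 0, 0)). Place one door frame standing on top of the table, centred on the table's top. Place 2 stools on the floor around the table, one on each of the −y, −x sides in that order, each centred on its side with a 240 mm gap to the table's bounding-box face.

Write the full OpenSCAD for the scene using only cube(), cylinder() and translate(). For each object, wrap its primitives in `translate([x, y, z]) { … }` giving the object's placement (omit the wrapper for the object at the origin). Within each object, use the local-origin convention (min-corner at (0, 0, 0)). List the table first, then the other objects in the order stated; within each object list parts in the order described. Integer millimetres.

translate([0, 0, 660]) cube([1211, 784, 44]);
translate([58, 58, 0]) cube([76, 76, 660]);
translate([1077, 58, 0]) cube([76, 76, 660]);
translate([58, 650, 0]) cube([76, 76, 660]);
translate([1077, 650, 0]) cube([76, 76, 660]);
translate([59, 312, 704]) {
  cube([73, 160, 2091]);
  translate([1020, 0, 0]) cube([73, 160, 2091]);
  translate([0, 0, 2091]) cube([1093, 160, 101]);
}
translate([465, -564, 0]) {
  translate([0, 0, 397]) cube([281, 324, 30]);
  translate([18, 18, 0]) cylinder(h = 397, r = 18);
  translate([263, 18, 0]) cylinder(h = 397, r = 18);
  translate([18, 306, 0]) cylinder(h = 397, r = 18);
  translate([263, 306, 0]) cylinder(h = 397, r = 18);
}
translate([-521, 230, 0]) {
  translate([0, 0, 397]) cube([281, 324, 30]);
  translate([18, 18, 0]) cylinder(h = 397, r = 18);
  translate([263, 18, 0]) cylinder(h = 397, r = 18);
  translate([18, 306, 0]) cylinder(h = 397, r = 18);
  translate([263, 306, 0]) cylinder(h = 397, r = 18);
}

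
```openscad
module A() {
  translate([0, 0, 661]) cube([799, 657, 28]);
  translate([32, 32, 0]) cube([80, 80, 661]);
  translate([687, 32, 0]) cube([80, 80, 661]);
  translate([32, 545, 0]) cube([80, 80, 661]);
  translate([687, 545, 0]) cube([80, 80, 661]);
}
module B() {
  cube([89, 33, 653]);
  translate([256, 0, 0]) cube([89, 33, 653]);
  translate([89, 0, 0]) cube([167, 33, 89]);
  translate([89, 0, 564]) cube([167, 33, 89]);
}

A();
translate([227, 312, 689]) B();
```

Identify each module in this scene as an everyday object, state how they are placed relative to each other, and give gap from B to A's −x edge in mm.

A is a table. B is a picture frame. The picture frame is on top of the table, centred. The gap from the picture frame to the table's −x edge is 227 mm.

The picture frame's min-x is at 227; the table's min-x is 0; gap = 227 mm.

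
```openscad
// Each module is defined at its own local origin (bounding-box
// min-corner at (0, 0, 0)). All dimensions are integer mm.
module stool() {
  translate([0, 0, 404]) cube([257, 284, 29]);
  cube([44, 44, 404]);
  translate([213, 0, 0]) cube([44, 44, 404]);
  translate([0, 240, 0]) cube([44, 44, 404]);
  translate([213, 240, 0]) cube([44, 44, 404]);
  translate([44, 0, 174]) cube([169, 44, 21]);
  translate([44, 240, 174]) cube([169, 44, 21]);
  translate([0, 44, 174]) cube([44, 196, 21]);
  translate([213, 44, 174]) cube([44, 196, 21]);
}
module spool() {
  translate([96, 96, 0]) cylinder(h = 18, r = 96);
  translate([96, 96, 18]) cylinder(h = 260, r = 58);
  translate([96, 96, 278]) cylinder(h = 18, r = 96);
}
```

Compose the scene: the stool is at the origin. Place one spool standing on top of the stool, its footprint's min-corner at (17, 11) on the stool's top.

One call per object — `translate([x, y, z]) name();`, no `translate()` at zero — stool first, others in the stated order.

stool();
translate([17, 11, 433]) spool();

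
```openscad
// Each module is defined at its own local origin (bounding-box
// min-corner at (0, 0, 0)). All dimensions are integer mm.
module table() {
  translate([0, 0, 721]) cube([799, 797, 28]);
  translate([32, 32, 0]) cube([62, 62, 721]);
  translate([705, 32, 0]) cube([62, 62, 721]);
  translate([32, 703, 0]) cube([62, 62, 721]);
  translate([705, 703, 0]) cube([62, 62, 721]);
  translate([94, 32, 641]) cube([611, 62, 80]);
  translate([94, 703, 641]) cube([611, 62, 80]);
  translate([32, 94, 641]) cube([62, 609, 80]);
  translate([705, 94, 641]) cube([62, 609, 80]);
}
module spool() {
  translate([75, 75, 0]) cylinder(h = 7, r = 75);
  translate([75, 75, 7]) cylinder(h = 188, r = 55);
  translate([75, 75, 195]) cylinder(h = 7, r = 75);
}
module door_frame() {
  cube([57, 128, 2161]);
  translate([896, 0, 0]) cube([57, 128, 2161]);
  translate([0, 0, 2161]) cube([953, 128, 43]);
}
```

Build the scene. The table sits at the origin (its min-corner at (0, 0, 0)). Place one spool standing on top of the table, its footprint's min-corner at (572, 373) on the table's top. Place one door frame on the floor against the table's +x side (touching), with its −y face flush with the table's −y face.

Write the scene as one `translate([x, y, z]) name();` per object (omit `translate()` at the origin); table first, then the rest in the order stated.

table();
translate([572, 373, 749]) spool();
translate([799, 0, 0]) door_frame();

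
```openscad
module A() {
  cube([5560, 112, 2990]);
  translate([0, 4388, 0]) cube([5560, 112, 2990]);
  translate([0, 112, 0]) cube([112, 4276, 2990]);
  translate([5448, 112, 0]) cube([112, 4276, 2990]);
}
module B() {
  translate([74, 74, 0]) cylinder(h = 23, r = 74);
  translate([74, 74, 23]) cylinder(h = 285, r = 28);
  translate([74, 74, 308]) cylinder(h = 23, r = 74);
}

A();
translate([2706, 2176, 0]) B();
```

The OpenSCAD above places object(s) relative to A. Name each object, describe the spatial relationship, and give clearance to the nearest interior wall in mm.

Clearances: x = 2594, y = 2064; minimum 2064 mm.

A is a house frame. B is a spool. The spool sits inside the house frame, centred. The clearance to the nearest interior wall is 2064 mm.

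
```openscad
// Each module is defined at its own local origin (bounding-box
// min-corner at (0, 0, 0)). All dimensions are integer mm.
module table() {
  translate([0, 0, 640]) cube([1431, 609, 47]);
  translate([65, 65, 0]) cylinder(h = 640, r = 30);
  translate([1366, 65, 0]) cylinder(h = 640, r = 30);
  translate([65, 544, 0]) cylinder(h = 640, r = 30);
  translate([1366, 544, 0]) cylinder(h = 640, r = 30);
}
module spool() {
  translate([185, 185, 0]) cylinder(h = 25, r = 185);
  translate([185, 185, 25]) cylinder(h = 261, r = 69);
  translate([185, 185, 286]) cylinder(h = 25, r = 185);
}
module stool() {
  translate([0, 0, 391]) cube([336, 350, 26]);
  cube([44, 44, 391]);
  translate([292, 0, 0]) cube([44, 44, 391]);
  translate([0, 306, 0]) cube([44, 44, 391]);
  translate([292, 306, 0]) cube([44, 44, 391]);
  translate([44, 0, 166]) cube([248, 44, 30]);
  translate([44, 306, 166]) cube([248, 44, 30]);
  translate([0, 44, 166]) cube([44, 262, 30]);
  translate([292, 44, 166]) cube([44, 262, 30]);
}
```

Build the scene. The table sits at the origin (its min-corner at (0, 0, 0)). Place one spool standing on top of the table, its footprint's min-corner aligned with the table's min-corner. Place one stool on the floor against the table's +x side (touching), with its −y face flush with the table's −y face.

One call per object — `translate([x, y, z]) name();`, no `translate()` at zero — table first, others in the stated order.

table();
translate([0, 0, 687]) spool();
translate([1431, 0, 0]) stool();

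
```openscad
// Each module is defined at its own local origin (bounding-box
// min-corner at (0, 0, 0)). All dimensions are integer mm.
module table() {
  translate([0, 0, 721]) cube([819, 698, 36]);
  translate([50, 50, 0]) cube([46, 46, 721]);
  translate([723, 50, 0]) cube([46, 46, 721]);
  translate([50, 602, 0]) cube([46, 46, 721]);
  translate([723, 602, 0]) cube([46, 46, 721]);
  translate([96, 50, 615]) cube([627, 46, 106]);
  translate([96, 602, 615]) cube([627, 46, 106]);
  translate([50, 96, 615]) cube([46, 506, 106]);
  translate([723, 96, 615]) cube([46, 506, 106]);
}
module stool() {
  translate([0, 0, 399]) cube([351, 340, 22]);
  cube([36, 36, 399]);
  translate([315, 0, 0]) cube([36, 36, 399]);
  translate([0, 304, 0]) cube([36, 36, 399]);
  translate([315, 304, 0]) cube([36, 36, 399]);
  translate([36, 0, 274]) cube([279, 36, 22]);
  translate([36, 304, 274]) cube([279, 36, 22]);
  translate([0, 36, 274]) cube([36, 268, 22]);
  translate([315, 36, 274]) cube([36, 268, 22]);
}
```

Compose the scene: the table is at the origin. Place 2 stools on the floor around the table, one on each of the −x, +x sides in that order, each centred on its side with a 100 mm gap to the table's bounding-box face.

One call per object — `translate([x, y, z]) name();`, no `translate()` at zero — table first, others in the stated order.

table();
translate([-451, 179, 0]) stool();
translate([919, 179, 0]) stool();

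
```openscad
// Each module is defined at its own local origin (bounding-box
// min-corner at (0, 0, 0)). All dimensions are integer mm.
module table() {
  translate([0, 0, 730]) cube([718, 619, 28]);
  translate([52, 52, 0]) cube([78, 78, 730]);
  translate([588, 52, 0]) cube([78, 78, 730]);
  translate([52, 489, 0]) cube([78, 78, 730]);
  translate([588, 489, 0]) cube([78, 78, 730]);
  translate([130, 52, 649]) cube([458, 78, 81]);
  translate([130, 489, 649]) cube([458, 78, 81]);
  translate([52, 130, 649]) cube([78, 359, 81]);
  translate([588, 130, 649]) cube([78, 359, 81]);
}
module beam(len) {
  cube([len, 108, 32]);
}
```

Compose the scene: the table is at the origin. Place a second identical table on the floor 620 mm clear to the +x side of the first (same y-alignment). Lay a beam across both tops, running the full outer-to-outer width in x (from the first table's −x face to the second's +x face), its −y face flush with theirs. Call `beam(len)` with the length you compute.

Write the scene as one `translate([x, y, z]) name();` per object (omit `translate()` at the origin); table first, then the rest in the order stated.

table();
translate([1338, 0, 0]) table();
translate([0, 0, 758]) beam(2056);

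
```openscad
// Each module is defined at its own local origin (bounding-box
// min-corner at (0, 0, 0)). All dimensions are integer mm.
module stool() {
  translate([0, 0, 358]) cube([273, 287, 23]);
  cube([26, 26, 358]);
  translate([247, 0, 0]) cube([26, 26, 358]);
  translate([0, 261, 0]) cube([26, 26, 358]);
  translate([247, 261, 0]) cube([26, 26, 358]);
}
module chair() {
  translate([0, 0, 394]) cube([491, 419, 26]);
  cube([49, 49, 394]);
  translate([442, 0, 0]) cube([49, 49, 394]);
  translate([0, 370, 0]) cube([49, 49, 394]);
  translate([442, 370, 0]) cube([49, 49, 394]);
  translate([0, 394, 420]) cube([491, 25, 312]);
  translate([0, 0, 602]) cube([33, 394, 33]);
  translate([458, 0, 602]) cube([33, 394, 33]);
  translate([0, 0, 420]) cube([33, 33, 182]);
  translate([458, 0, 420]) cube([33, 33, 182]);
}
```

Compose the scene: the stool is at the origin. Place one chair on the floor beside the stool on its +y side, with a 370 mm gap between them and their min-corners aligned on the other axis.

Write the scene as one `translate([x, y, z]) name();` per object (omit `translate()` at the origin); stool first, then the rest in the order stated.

stool();
translate([0, 657, 0]) chair();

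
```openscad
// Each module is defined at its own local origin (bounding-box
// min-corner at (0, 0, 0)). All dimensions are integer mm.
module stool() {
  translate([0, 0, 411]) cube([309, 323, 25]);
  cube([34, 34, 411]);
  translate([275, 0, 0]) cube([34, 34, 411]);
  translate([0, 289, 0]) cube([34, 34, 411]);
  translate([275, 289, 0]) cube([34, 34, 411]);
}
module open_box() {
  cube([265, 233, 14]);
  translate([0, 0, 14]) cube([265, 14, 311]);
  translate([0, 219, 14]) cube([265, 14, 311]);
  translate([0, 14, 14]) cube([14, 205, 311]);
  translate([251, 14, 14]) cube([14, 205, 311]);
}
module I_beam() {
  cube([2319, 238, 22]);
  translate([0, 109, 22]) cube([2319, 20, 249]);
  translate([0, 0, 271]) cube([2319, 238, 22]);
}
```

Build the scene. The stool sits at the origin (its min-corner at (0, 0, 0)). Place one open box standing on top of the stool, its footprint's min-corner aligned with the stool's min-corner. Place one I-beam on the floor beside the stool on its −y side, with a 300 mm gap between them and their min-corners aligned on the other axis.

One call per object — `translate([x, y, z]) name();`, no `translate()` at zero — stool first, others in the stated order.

stool();
translate([0, 0, 436]) open_box();
translate([0, -538, 0]) I_beam();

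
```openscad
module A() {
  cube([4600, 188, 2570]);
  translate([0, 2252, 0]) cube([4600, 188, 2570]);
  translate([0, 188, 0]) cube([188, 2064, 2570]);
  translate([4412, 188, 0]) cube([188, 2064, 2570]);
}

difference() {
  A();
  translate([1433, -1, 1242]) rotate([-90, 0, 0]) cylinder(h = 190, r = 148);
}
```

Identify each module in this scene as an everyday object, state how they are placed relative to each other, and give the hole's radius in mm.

The subtracted cylinder has r = 148 mm.

A is a house frame. The house frame has a circular hole through its front wall. The hole's radius is 148 mm.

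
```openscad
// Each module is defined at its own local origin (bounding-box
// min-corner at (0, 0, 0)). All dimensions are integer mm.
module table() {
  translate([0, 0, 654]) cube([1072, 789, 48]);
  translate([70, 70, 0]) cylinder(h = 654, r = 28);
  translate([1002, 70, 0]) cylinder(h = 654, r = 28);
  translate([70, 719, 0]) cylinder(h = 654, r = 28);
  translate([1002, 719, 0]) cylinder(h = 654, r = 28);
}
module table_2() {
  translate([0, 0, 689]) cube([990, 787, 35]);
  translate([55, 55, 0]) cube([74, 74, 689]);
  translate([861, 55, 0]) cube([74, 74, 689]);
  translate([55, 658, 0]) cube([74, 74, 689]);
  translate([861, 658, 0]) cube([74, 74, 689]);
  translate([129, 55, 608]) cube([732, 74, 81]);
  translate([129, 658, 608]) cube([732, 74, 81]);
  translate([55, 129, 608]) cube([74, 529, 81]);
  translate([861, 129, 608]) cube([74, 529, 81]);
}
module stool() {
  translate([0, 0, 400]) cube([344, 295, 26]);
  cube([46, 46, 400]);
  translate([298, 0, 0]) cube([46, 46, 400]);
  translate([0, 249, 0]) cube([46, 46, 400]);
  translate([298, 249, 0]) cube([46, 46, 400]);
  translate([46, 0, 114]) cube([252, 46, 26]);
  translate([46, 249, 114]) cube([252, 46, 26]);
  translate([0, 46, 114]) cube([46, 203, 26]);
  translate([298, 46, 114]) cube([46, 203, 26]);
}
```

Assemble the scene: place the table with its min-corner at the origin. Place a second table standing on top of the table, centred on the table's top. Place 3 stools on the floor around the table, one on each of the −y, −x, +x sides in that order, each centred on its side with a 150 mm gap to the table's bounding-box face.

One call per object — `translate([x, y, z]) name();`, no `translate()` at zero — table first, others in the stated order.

table();
translate([41, 1, 702]) table_2();
translate([364, -445, 0]) stool();
translate([-494, 247, 0]) stool();
translate([1222, 247, 0]) stool();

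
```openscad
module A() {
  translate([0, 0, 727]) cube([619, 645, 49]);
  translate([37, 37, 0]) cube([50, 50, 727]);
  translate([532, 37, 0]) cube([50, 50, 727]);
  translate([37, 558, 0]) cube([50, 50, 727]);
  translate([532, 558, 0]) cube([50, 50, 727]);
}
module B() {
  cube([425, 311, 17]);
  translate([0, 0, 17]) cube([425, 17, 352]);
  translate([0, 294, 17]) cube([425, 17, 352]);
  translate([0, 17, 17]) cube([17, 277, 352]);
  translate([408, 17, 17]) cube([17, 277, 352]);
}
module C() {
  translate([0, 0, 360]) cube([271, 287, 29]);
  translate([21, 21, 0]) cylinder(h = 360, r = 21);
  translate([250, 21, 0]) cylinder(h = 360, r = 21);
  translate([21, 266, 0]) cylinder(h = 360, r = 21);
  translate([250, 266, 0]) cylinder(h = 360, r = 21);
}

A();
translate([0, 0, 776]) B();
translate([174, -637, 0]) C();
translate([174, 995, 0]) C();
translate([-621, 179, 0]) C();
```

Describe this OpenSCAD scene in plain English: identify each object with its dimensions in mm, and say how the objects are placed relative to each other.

A is a table: top 619 mm (x) × 645 mm (y), 49 mm thick, upper face at z = 776 mm, on four 50×50 mm square legs, each inset 37 mm from the nearest pair of top edges, running from z = 0 to the bottom of the top.

B is an open storage box with external size 425×311×369 mm and wall thickness 17 mm (the base is also 17 mm thick). The base covers the whole footprint; the four walls stand on the base, with the y-facing walls full-width and the x-facing walls fitting between their inner faces.

C is a simple wooden stool: a rectangular seat 271 mm (x) by 287 mm (y), 29 mm thick, top face at z = 389 mm, on four round legs, each 42 mm in diameter. The legs rest on z = 0, each leg's axis is inset half a diameter from the nearest pair of seat edges (so the leg's bounding box is flush with the corner).

The open box is on top of the table. Three stools sit around the table at the −y, +y, −x sides.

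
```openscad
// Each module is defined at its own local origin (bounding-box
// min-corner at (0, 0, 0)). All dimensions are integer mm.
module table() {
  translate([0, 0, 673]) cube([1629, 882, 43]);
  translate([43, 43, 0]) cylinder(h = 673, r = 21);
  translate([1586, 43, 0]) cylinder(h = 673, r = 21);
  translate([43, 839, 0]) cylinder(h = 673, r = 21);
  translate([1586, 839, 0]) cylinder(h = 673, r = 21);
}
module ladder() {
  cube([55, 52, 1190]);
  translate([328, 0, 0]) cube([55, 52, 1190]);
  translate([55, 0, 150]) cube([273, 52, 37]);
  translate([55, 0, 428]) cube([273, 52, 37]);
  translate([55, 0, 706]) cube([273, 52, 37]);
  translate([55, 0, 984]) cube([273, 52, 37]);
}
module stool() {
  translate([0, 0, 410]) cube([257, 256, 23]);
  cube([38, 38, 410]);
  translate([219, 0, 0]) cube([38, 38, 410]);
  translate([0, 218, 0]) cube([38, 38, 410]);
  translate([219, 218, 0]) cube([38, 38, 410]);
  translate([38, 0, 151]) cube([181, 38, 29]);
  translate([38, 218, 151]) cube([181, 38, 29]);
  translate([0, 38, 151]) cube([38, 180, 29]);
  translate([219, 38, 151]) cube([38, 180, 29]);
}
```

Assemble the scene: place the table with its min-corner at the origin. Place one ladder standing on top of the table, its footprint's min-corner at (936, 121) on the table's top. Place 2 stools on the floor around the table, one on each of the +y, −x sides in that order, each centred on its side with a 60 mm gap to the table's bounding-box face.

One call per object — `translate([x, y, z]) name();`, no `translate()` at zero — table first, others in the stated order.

table();
translate([936, 121, 716]) ladder();
translate([686, 942, 0]) stool();
translate([-317, 313, 0]) stool();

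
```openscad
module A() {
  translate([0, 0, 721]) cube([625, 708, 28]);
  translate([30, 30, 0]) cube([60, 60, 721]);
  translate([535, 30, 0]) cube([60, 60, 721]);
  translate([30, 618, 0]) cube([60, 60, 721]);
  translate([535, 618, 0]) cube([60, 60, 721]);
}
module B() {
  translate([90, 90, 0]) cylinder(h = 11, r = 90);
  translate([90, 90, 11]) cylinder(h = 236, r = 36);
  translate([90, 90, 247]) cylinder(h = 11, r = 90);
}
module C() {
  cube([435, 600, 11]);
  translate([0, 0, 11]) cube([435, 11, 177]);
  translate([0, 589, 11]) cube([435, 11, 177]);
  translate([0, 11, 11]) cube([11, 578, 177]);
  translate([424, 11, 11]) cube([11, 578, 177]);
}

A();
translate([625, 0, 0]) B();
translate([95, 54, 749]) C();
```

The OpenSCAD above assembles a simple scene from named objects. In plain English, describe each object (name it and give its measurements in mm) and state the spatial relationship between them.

A is a rectangular dining table. The top is 625×708×28 mm with its upper surface at z = 749 mm. It stands on four 60×60 mm square legs, each inset 30 mm from the nearest pair of top edges, running from the floor to the underside of the top.

B is a spool: two coaxial disc flanges of radius 90 mm and thickness 11 mm, joined by a core cylinder of radius 36 mm and height 236 mm. The lower flange rests on z = 0 and the three cylinders share a vertical axis.

C is an open-topped rectangular box: outside dimensions 435×600×188 mm, with a uniform wall and base thickness of 11 mm. The base is a full 435×600 slab on the floor; four walls sit on top of the base. The front and back walls (the −y and +y sides) span the full width; the two side walls fit between them.

The spool is against the table's +x side, with their −y faces flush. The open box is on top of the table, centred.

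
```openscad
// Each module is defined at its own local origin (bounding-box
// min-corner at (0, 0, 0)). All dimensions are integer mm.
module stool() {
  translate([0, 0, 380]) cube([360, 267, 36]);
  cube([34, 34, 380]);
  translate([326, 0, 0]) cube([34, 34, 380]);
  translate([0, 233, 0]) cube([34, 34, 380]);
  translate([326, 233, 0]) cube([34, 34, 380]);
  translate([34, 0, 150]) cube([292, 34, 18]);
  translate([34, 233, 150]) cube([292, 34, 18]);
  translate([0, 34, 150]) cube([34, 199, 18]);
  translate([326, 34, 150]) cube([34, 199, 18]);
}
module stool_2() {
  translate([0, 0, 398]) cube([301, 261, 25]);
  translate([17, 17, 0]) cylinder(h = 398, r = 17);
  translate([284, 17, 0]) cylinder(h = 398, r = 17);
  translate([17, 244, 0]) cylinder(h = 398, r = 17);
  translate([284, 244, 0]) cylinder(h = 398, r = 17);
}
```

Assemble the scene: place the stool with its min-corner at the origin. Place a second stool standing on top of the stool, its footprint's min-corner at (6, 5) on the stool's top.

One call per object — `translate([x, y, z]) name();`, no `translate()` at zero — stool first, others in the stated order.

stool();
translate([6, 5, 416]) stool_2();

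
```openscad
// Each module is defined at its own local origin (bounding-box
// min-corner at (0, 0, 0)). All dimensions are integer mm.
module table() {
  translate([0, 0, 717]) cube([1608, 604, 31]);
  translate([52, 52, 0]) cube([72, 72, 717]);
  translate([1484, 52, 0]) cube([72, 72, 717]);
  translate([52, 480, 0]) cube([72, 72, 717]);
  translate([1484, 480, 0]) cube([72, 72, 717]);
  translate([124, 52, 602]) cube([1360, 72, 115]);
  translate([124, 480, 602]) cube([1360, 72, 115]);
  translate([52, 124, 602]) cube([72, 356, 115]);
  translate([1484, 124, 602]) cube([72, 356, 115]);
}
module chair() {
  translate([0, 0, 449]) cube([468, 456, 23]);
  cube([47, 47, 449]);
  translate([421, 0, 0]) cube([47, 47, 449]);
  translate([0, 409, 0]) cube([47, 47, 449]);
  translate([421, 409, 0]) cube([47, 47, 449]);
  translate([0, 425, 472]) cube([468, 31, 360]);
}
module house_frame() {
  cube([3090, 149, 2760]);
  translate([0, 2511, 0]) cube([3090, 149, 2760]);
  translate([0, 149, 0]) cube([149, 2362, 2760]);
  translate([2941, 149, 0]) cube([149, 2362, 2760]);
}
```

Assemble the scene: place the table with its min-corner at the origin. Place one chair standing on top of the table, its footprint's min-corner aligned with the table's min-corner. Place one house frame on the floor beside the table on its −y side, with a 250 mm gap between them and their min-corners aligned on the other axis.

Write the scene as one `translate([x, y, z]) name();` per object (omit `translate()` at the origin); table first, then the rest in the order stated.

table();
translate([0, 0, 748]) chair();
translate([0, -2910, 0]) house_frame();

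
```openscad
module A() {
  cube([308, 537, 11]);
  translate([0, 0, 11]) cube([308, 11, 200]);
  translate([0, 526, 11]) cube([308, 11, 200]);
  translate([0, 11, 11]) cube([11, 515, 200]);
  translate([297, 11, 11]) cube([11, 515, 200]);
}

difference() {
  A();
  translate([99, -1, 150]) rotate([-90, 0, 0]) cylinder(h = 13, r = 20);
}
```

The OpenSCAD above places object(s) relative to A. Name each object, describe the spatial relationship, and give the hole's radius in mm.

A is an open box. The open box has a circular hole through its front wall. The hole's radius is 20 mm.

The subtracted cylinder has r = 20 mm.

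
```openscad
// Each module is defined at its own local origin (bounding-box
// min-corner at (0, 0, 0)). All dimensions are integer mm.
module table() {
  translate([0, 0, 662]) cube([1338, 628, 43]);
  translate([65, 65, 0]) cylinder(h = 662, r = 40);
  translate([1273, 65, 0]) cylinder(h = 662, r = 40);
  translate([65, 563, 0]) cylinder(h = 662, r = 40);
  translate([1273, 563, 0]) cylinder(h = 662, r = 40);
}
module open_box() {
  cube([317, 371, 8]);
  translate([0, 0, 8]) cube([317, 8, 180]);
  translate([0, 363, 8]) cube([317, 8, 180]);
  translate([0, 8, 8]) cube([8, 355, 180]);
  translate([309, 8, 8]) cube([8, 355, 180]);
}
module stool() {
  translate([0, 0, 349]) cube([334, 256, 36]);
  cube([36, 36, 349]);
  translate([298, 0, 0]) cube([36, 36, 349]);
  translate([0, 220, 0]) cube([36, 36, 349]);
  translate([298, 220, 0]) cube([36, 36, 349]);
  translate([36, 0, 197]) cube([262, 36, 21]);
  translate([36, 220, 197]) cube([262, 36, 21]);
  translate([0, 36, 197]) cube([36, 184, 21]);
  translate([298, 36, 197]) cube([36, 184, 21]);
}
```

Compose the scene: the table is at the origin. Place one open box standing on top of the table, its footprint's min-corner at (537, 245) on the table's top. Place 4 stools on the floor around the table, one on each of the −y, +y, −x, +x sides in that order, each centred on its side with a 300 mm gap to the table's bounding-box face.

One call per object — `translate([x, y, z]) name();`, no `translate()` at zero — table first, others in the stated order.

table();
translate([537, 245, 705]) open_box();
translate([502, -556, 0]) stool();
translate([502, 928, 0]) stool();
translate([-634, 186, 0]) stool();
translate([1638, 186, 0]) stool();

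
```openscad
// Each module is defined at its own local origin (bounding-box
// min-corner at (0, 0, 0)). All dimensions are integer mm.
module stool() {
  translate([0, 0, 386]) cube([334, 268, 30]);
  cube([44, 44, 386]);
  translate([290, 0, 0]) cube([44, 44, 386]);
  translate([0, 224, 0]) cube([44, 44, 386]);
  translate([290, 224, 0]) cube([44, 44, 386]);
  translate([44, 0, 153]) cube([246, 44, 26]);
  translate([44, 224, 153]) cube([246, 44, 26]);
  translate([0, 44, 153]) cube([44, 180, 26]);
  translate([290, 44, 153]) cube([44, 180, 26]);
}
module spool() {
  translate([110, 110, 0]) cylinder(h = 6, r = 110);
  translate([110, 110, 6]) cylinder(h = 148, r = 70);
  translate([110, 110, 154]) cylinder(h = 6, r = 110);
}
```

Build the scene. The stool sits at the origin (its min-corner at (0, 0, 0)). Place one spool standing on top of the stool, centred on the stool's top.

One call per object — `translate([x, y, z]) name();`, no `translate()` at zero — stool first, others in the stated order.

stool();
translate([57, 24, 416]) spool();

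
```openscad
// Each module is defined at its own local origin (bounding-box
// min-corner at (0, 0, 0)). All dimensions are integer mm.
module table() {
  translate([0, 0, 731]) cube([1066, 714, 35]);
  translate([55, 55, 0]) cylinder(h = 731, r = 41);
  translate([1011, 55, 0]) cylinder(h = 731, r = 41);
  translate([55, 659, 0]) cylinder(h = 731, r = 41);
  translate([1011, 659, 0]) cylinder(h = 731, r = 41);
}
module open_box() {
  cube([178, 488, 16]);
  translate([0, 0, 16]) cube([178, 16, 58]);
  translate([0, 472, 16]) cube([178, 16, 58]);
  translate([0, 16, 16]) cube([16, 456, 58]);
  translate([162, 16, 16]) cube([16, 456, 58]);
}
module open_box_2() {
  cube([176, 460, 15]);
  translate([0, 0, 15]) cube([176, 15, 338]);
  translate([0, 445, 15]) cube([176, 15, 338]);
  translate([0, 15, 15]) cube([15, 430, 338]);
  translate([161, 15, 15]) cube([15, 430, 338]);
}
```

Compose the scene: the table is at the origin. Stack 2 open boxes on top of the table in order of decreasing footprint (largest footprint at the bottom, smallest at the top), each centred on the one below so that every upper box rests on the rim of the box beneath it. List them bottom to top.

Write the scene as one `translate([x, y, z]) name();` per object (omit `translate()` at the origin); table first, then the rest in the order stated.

table();
translate([444, 113, 766]) open_box();
translate([445, 127, 840]) open_box_2();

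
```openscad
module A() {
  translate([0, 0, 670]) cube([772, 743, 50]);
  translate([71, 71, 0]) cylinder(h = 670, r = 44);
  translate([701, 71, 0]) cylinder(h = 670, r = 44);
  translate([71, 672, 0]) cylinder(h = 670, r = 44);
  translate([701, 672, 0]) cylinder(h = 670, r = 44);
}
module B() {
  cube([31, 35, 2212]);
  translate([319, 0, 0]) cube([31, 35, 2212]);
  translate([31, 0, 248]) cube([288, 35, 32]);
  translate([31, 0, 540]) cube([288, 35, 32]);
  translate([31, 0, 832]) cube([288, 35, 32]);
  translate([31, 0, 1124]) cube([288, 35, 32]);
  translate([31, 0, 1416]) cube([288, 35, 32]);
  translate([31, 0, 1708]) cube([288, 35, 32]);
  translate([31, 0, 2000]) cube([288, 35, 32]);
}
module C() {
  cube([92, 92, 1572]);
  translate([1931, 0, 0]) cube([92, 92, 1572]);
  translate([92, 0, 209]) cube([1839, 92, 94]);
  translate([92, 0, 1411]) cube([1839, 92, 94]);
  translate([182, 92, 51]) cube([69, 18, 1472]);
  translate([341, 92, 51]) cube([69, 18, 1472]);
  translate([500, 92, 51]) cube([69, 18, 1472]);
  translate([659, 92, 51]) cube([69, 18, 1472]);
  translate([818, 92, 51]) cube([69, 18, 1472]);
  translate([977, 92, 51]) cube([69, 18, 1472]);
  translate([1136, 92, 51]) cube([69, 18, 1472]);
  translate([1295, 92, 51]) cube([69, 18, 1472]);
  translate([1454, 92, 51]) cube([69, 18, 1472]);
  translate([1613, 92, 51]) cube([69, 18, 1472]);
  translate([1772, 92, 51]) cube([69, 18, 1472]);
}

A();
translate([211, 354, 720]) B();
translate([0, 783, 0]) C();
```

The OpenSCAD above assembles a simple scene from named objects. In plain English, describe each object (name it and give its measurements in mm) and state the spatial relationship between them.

A is a table with a 772×743 mm rectangular top, 50 mm thick, top surface at z = 720 mm, supported by four round legs of 88 mm diameter, each leg's bounding box inset 27 mm from the nearest pair of top edges, running from the floor.

B is a straight ladder. Two 31×35 mm vertical rails, 2212 mm tall, stand 350 mm apart (outside-to-outside) with their front faces coplanar on the −y side. 7 rungs, each 35 mm deep and 32 mm tall, span between the inner faces of the rails, front faces flush with the rails. The lowest rung's underside is at z = 248 mm and rungs are spaced 292 mm apart (underside to underside).

C is a fence section. Two 92×92 mm posts, 1572 mm tall, stand on the floor with a clear span of 1839 mm between their inner faces. Two horizontal rails of 92×94 mm section span the gap between the posts with their undersides at z = 209 mm and z = 1411 mm, flush with the posts' −y face. 11 pickets, each 69 mm wide, 18 mm thick and 1472 mm tall, are fixed to the +y face of the rails with their bottoms at z = 51 mm, evenly spaced across the span with equal gaps (rounded down to the nearest mm) at the −x end and between each pair — any rounding remainder accumulates at the +x end.

The ladder is on top of the table, centred. The fence section is on the floor beside the table on its +y side.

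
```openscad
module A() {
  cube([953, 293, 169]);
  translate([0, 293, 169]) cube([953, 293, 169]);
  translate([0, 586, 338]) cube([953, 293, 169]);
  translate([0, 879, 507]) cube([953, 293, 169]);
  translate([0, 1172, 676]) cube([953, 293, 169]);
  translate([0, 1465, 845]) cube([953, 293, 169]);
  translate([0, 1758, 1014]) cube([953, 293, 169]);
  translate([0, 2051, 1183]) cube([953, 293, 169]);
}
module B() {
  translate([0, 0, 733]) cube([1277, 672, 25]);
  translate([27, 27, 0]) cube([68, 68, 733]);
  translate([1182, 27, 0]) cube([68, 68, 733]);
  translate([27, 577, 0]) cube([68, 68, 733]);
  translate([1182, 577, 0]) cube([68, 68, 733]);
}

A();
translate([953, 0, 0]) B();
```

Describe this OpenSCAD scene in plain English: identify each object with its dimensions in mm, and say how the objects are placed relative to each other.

A is a straight staircase of 8 solid steps. Each step is 953 mm wide (x), 293 mm deep (y, the going) and 169 mm tall (the rise). The first step rests on the floor; each subsequent step sits one going further in +y and one rise higher in +z, directly behind and above the previous step with no overlap.

B is a table with a 1277×672 mm rectangular top, 25 mm thick, top surface at z = 758 mm, supported by four 68×68 mm square legs, each inset 27 mm from the nearest pair of top edges, running from the floor.

The table is against the staircase's +x side, with their −y faces flush.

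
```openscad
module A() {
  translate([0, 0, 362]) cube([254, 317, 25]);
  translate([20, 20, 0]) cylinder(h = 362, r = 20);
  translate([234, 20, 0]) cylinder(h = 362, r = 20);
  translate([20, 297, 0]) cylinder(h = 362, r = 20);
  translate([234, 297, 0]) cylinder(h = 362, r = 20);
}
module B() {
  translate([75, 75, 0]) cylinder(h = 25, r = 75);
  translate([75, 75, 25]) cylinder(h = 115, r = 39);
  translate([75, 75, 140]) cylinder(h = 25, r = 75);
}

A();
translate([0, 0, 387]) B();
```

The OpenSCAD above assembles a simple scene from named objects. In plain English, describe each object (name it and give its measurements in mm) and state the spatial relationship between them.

A is a simple wooden stool: a rectangular seat 254 mm (x) by 317 mm (y), 25 mm thick, top face at z = 387 mm, on four round legs, each 40 mm in diameter. The legs rest on z = 0, each leg's axis is inset half a diameter from the nearest pair of seat edges (so the leg's bounding box is flush with the corner).

B is a spool: two coaxial disc flanges of radius 75 mm and thickness 25 mm, joined by a core cylinder of radius 39 mm and height 115 mm. The lower flange rests on z = 0 and the three cylinders share a vertical axis.

The spool is on top of the stool.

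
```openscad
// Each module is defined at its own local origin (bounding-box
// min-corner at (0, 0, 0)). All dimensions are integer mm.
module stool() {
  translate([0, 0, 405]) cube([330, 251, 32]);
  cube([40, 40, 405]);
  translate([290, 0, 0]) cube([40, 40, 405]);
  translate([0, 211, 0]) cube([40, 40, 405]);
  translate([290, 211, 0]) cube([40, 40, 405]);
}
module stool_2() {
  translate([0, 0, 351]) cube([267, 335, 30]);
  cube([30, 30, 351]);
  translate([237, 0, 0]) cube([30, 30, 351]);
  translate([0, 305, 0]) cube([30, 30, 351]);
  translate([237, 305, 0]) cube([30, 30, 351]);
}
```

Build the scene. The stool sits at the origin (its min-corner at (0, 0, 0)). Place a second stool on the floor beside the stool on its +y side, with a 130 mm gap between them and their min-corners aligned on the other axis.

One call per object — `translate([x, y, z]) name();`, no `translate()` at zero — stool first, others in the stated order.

stool();
translate([0, 381, 0]) stool_2();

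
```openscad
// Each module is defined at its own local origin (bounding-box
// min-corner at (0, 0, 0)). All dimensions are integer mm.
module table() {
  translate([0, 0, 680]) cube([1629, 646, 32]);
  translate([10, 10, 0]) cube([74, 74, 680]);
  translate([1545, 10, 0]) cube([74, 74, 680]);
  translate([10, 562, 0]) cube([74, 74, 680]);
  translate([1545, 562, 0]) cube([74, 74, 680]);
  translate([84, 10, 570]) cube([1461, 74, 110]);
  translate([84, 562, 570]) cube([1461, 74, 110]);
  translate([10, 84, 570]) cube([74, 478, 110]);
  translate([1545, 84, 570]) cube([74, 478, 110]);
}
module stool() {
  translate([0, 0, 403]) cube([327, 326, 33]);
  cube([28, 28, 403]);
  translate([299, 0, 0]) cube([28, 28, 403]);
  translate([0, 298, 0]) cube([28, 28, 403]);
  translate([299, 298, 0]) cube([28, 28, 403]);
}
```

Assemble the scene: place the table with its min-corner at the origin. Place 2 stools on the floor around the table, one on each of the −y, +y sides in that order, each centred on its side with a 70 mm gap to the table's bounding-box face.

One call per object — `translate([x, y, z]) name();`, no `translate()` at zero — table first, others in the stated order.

table();
translate([651, -396, 0]) stool();
translate([651, 716, 0]) stool();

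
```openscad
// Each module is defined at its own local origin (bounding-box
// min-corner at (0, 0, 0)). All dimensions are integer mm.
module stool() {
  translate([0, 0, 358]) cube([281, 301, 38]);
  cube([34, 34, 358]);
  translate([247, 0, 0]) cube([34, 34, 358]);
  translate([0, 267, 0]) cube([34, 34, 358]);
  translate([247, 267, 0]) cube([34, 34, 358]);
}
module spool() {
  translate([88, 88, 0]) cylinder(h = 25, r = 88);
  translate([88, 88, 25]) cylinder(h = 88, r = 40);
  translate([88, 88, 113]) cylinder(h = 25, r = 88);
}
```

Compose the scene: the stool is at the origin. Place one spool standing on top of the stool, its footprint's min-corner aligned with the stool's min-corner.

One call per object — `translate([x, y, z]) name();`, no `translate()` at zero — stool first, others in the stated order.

stool();
translate([0, 0, 396]) spool();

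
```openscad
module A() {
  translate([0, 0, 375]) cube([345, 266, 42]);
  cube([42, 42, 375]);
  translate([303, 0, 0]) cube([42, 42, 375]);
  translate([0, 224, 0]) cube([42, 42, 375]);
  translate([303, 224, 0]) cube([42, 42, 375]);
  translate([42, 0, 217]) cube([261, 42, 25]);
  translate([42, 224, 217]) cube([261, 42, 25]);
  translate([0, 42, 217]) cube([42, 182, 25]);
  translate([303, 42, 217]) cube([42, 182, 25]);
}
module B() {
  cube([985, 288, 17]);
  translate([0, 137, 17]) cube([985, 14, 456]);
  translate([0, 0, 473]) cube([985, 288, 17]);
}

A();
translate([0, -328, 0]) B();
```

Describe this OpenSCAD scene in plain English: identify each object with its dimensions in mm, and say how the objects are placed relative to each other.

A is a four-legged stool. The seat is a 345×266×42 mm slab whose top surface is at z = 417 mm; four square legs, each 42×42 mm in cross-section, run from the floor (z = 0) to the underside of the seat, each flush with a corner of the seat. Four stretchers, 42 mm wide and 25 mm tall, connect adjacent legs with their undersides at z = 217 mm, each running between the inner faces of the legs it joins and aligned with the legs' outer faces on the other axis.

B is an I-beam lying along x, 985 mm long. Overall section height 490 mm. Two flanges 288 mm wide (y) and 17 mm thick, one on the floor and one at the top; a web 14 mm thick runs between them, centred on the flange width.

The I-beam is on the floor beside the stool on its −y side.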